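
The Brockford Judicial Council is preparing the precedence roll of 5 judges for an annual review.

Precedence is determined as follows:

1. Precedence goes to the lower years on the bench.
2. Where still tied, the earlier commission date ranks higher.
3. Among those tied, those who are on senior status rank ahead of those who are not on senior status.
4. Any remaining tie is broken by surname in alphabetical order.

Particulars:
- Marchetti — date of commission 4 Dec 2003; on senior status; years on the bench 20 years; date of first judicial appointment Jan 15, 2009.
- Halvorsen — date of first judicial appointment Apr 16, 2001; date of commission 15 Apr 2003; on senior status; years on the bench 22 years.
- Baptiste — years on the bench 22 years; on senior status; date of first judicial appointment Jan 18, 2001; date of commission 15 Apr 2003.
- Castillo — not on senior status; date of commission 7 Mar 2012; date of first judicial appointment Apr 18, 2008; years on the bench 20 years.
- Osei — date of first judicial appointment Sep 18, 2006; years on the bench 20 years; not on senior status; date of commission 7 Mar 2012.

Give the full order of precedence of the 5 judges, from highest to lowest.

Marchetti, Castillo, Osei, Baptiste, Halvorsen

By years on the bench (lower first): Marchetti, Castillo and Osei (each 20 years); then Baptiste and Halvorsen (both 22 years).
Among Marchetti, Castillo and Osei, by date of commission (earlier first): Marchetti (4 Dec 2003) before Castillo and Osei (7 Mar 2012).
Castillo and Osei are each not on senior status, so the next rule applies.
Among Castillo and Osei, alphabetically by surname: Castillo before Osei.
Baptiste and Halvorsen both have date of commission 15 Apr 2003, so the next rule applies.
Baptiste and Halvorsen are each on senior status, so the next rule applies.
Among Baptiste and Halvorsen, alphabetically by surname: Baptiste before Halvorsen.
Full order: Marchetti, Castillo, Osei, Baptiste, Halvorsen.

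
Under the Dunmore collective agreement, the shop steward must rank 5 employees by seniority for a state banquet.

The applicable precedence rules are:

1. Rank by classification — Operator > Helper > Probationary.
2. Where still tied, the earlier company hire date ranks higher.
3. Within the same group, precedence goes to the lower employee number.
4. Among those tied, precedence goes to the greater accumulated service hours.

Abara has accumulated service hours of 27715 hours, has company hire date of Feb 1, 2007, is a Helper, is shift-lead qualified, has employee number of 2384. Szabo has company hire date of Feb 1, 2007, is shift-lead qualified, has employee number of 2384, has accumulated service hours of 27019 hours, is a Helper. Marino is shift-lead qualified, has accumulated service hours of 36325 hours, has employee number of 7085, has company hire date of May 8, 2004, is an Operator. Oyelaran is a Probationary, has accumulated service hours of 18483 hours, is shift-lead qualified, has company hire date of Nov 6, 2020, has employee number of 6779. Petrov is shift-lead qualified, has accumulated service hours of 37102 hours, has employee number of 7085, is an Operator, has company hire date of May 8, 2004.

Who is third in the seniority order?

By classification: Petrov and Marino (Operator); then Abara and Szabo (Helper); then Oyelaran (Probationary).
Petrov and Marino both have company hire date May 8, 2004, so the next rule applies.
Petrov and Marino both have employee number 7085, so the next rule applies.
Among Petrov and Marino, by accumulated service hours (higher first): Petrov (37102 hours) before Marino (36325 hours).
Abara and Szabo both have company hire date Feb 1, 2007, so the next rule applies.
Abara and Szabo both have employee number 2384, so the next rule applies.
Among Abara and Szabo, by accumulated service hours (higher first): Abara (27715 hours) before Szabo (27019 hours).
Order: Petrov, Marino, Abara, Szabo, Oyelaran.

Abara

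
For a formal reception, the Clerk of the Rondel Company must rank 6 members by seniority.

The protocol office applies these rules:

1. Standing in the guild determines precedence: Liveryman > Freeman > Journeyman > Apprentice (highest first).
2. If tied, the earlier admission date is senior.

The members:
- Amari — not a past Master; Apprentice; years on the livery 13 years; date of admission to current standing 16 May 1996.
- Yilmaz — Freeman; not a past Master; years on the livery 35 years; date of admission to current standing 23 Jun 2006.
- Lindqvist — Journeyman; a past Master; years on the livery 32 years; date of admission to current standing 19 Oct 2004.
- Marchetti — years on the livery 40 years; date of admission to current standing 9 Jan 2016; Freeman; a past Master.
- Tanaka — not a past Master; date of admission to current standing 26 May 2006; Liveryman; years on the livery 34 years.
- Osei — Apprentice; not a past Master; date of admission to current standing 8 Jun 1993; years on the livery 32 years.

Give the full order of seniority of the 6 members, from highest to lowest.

Tanaka, Yilmaz, Marchetti, Lindqvist, Osei, Amari

By standing in the guild: Tanaka (Liveryman); then Yilmaz and Marchetti (Freeman); then Lindqvist (Journeyman); then Osei and Amari (Apprentice).
Among Yilmaz and Marchetti, by date of admission to current standing (earlier first): Yilmaz (23 Jun 2006) before Marchetti (9 Jan 2016).
Among Osei and Amari, by date of admission to current standing (earlier first): Osei (8 Jun 1993) before Amari (16 May 1996).
Full order: Tanaka, Yilmaz, Marchetti, Lindqvist, Osei, Amari.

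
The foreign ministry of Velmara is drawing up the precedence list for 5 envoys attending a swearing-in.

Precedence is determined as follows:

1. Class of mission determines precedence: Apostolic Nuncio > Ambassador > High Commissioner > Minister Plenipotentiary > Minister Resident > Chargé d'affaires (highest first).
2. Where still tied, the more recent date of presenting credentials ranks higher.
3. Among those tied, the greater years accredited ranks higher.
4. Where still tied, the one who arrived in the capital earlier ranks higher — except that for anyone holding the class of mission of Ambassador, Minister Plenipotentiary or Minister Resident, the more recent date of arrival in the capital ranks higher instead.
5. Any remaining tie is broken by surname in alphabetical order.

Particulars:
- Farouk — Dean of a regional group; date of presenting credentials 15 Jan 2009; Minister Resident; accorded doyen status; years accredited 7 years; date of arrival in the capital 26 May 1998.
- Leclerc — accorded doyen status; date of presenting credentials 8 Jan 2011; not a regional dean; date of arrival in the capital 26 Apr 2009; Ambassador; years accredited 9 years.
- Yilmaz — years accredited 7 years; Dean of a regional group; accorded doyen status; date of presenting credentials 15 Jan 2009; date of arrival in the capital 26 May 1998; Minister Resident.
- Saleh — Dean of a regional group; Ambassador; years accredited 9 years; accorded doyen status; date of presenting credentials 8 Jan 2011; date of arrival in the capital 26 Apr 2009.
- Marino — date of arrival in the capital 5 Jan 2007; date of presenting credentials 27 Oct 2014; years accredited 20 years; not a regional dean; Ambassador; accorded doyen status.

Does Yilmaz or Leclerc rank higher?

By class of mission: Marino, Leclerc and Saleh (Ambassador); then Farouk and Yilmaz (Minister Resident).
Among Marino, Leclerc and Saleh, by date of presenting credentials (later first): Marino (27 Oct 2014) before Leclerc and Saleh (8 Jan 2011).
Leclerc and Saleh both have years accredited 9 years, so the next rule applies.
Leclerc and Saleh both have date of arrival in the capital 26 Apr 2009, so the next rule applies.
Among Leclerc and Saleh, alphabetically by surname: Leclerc before Saleh.
Farouk and Yilmaz both have date of presenting credentials 15 Jan 2009, so the next rule applies.
Farouk and Yilmaz both have years accredited 7 years, so the next rule applies.
Farouk and Yilmaz both have date of arrival in the capital 26 May 1998, so the next rule applies.
Among Farouk and Yilmaz, alphabetically by surname: Farouk before Yilmaz.
So Leclerc takes precedence.

Leclerc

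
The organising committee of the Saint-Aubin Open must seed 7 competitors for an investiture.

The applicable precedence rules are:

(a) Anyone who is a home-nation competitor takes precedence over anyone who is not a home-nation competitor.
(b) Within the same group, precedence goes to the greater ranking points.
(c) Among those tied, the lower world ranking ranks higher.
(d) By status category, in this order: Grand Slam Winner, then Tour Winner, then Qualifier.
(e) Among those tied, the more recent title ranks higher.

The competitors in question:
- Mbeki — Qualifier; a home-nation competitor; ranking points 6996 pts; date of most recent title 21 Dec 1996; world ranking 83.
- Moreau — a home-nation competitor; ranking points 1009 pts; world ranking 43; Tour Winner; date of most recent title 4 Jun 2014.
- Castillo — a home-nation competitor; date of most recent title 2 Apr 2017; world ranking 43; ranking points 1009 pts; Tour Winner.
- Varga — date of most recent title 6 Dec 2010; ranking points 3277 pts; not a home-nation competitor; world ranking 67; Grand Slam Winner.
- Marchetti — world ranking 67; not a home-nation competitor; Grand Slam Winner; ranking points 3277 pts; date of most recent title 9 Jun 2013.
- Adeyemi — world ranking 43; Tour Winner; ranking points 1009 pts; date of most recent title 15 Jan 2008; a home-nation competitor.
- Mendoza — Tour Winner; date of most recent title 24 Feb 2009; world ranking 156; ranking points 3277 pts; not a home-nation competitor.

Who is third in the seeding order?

By the first rule: Mbeki, Castillo, Moreau and Adeyemi (each a home-nation competitor); then Marchetti, Varga and Mendoza (each not a home-nation competitor).
Among Mbeki, Castillo, Moreau and Adeyemi, by ranking points (higher first): Mbeki (6996 pts) before Castillo, Moreau and Adeyemi (1009 pts).
Castillo, Moreau and Adeyemi all have world ranking 43, so the next rule applies.
Castillo, Moreau and Adeyemi are each Tour Winner, so the next rule applies.
Among Castillo, Moreau and Adeyemi, by date of most recent title (later first): Castillo (2 Apr 2017) before Moreau (4 Jun 2014) before Adeyemi (15 Jan 2008).
Marchetti, Varga and Mendoza all have ranking points 3277 pts, so the next rule applies.
Among Marchetti, Varga and Mendoza, by world ranking (lower first): Marchetti and Varga (67) before Mendoza (156).
Marchetti and Varga are each Grand Slam Winner, so the next rule applies.
Among Marchetti and Varga, by date of most recent title (later first): Marchetti (9 Jun 2013) before Varga (6 Dec 2010).
Order: Mbeki, Castillo, Moreau, Adeyemi, Marchetti, Varga, Mendoza.

Moreau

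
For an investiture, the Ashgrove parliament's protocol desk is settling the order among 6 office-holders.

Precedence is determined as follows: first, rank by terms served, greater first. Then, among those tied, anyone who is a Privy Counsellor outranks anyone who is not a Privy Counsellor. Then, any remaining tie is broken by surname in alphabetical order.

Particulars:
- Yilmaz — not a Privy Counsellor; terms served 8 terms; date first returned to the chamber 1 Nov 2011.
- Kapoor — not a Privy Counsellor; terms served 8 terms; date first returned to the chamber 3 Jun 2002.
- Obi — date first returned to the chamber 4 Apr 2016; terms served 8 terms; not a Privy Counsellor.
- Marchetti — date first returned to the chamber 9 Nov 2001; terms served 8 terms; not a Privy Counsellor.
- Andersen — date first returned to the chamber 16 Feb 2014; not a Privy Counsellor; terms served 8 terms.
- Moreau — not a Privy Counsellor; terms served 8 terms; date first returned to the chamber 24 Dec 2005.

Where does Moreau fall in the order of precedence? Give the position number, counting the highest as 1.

4

By terms served (higher first): Andersen, Kapoor, Marchetti, Moreau, Obi and Yilmaz (each 8 terms).
Andersen, Kapoor, Marchetti, Moreau, Obi and Yilmaz are each not a Privy Counsellor, so the next rule applies.
Among Andersen, Kapoor, Marchetti, Moreau, Obi and Yilmaz, alphabetically by surname: Andersen before Kapoor before Marchetti before Moreau before Obi before Yilmaz.
Order: Andersen, Kapoor, Marchetti, Moreau, Obi, Yilmaz. So position 4.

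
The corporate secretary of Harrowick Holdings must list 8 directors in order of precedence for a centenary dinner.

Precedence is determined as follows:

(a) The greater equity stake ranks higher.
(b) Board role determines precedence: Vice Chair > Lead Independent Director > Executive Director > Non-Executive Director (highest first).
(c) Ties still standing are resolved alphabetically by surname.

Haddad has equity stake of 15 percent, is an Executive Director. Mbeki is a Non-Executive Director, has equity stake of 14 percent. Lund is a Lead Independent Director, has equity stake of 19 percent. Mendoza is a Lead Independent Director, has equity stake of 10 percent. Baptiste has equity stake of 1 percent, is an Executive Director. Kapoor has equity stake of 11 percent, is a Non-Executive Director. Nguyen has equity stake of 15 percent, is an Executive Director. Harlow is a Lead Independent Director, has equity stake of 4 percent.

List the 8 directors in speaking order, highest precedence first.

Lund, Haddad, Nguyen, Mbeki, Kapoor, Mendoza, Harlow, Baptiste

By equity stake (higher first): Lund (19 percent); then Haddad and Nguyen (both 15 percent); then Mbeki (14 percent); then Kapoor (11 percent); then Mendoza (10 percent); then Harlow (4 percent); then Baptiste (1 percent).
Haddad and Nguyen are each Executive Director, so the next rule applies.
Among Haddad and Nguyen, alphabetically by surname: Haddad before Nguyen.
Full order: Lund, Haddad, Nguyen, Mbeki, Kapoor, Mendoza, Harlow, Baptiste.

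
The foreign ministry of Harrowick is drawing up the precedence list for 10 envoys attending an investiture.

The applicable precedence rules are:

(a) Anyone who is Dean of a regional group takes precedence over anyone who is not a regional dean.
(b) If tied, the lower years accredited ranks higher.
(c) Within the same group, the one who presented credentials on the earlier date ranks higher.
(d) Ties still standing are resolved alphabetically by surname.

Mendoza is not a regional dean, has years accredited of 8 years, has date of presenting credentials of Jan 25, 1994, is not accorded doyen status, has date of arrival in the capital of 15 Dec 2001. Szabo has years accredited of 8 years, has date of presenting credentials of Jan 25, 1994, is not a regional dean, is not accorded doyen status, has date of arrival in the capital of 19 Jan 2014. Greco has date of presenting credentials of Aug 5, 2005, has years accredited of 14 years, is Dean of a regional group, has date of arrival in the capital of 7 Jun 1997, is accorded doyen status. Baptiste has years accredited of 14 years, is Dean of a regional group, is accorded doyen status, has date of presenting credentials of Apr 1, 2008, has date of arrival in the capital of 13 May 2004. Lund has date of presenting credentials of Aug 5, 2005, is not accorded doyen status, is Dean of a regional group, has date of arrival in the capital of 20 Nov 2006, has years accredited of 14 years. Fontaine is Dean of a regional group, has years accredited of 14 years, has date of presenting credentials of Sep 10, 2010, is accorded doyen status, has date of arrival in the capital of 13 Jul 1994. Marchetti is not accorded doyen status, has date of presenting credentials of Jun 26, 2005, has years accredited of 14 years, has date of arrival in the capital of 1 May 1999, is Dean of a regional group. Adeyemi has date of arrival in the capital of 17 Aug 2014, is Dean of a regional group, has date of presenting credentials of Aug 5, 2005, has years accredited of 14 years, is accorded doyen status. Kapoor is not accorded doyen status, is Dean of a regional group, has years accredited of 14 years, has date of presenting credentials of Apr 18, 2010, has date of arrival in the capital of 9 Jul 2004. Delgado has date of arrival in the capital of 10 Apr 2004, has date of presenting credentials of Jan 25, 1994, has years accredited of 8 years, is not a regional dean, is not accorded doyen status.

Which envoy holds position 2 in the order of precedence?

By the first rule: Marchetti, Adeyemi, Greco, Lund, Baptiste, Kapoor and Fontaine (each Dean of a regional group); then Delgado, Mendoza and Szabo (each not a regional dean).
Marchetti, Adeyemi, Greco, Lund, Baptiste, Kapoor and Fontaine all have years accredited 14 years, so the next rule applies.
Among Marchetti, Adeyemi, Greco, Lund, Baptiste, Kapoor and Fontaine, by date of presenting credentials (earlier first): Marchetti (Jun 26, 2005) before Adeyemi, Greco and Lund (Aug 5, 2005) before Baptiste (Apr 1, 2008) before Kapoor (Apr 18, 2010) before Fontaine (Sep 10, 2010).
Among Adeyemi, Greco and Lund, alphabetically by surname: Adeyemi before Greco before Lund.
Delgado, Mendoza and Szabo all have years accredited 8 years, so the next rule applies.
Delgado, Mendoza and Szabo all have date of presenting credentials Jan 25, 1994, so the next rule applies.
Among Delgado, Mendoza and Szabo, alphabetically by surname: Delgado before Mendoza before Szabo.
Order: Marchetti, Adeyemi, Greco, Lund, Baptiste, Kapoor, Fontaine, Delgado, Mendoza, Szabo.

Adeyemi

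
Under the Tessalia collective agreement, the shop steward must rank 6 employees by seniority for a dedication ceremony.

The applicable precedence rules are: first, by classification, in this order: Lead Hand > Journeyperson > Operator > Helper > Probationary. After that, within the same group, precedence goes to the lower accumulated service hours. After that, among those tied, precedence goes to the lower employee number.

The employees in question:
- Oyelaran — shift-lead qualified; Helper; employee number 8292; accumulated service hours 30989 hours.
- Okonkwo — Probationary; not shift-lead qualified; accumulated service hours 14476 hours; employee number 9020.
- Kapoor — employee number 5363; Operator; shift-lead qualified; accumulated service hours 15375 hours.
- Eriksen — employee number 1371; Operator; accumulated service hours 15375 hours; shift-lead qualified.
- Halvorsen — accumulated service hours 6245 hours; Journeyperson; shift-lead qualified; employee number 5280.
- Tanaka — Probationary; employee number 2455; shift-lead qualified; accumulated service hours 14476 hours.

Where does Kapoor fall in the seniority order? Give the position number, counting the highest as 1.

By classification: Halvorsen (Journeyperson); then Eriksen and Kapoor (Operator); then Oyelaran (Helper); then Tanaka and Okonkwo (Probationary).
Eriksen and Kapoor both have accumulated service hours 15375 hours, so the next rule applies.
Among Eriksen and Kapoor, by employee number (lower first): Eriksen (1371) before Kapoor (5363).
Tanaka and Okonkwo both have accumulated service hours 14476 hours, so the next rule applies.
Among Tanaka and Okonkwo, by employee number (lower first): Tanaka (2455) before Okonkwo (9020).
Order: Halvorsen, Eriksen, Kapoor, Oyelaran, Tanaka, Okonkwo. So position 3.

3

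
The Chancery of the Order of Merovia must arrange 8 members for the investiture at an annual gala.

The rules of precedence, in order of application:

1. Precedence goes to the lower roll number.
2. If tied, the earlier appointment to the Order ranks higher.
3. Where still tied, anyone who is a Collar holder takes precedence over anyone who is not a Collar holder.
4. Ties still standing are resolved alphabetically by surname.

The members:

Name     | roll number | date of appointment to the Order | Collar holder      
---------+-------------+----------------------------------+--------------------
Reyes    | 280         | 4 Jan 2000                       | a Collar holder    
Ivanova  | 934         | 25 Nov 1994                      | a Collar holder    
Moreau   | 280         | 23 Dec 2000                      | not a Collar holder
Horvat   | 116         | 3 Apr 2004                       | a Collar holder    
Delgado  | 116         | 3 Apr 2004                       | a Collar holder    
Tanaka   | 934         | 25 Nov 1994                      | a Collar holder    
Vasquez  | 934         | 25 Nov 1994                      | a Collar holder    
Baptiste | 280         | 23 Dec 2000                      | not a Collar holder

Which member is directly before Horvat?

By roll number (lower first): Delgado and Horvat (both 116); then Reyes, Baptiste and Moreau (each 280); then Ivanova, Tanaka and Vasquez (each 934).
Delgado and Horvat both have date of appointment to the Order 3 Apr 2004, so the next rule applies.
Delgado and Horvat are each a Collar holder, so the next rule applies.
Among Delgado and Horvat, alphabetically by surname: Delgado before Horvat.
Among Reyes, Baptiste and Moreau, by date of appointment to the Order (earlier first): Reyes (4 Jan 2000) before Baptiste and Moreau (23 Dec 2000).
Baptiste and Moreau are each not a Collar holder, so the next rule applies.
Among Baptiste and Moreau, alphabetically by surname: Baptiste before Moreau.
Ivanova, Tanaka and Vasquez all have date of appointment to the Order 25 Nov 1994, so the next rule applies.
Ivanova, Tanaka and Vasquez are each a Collar holder, so the next rule applies.
Among Ivanova, Tanaka and Vasquez, alphabetically by surname: Ivanova before Tanaka before Vasquez.
Order: Delgado, Horvat, Reyes, Baptiste, Moreau, Ivanova, Tanaka, Vasquez.

Delgado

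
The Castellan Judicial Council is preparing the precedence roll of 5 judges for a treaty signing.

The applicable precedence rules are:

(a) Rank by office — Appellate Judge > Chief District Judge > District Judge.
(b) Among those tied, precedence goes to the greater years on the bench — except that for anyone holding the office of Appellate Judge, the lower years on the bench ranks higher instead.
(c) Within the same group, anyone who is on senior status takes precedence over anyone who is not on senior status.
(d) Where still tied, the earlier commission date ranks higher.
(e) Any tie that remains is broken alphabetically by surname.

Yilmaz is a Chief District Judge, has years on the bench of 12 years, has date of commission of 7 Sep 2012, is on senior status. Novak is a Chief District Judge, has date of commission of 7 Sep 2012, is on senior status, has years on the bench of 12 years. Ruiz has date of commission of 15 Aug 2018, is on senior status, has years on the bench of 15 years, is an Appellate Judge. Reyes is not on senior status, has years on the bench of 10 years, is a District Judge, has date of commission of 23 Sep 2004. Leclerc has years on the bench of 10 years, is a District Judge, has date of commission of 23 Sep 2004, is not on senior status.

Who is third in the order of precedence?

Yilmaz

By office: Ruiz (Appellate Judge); then Novak and Yilmaz (Chief District Judge); then Leclerc and Reyes (District Judge).
Novak and Yilmaz both have years on the bench 12 years, so the next rule applies.
Novak and Yilmaz are each on senior status, so the next rule applies.
Novak and Yilmaz both have date of commission 7 Sep 2012, so the next rule applies.
Among Novak and Yilmaz, alphabetically by surname: Novak before Yilmaz.
Leclerc and Reyes both have years on the bench 10 years, so the next rule applies.
Leclerc and Reyes are each not on senior status, so the next rule applies.
Leclerc and Reyes both have date of commission 23 Sep 2004, so the next rule applies.
Among Leclerc and Reyes, alphabetically by surname: Leclerc before Reyes.
Order: Ruiz, Novak, Yilmaz, Leclerc, Reyes.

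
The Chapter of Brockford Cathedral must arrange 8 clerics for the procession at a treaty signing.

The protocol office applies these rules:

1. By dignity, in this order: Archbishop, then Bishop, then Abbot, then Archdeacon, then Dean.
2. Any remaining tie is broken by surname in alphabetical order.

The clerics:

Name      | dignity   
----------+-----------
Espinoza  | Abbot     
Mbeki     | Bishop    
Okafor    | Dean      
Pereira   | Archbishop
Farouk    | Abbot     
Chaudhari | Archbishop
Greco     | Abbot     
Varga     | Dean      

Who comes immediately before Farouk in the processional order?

Espinoza

By dignity: Chaudhari and Pereira (Archbishop); then Mbeki (Bishop); then Espinoza, Farouk and Greco (Abbot); then Okafor and Varga (Dean).
Among Chaudhari and Pereira, alphabetically by surname: Chaudhari before Pereira.
Among Espinoza, Farouk and Greco, alphabetically by surname: Espinoza before Farouk before Greco.
Among Okafor and Varga, alphabetically by surname: Okafor before Varga.
Order: Chaudhari, Pereira, Mbeki, Espinoza, Farouk, Greco, Okafor, Varga.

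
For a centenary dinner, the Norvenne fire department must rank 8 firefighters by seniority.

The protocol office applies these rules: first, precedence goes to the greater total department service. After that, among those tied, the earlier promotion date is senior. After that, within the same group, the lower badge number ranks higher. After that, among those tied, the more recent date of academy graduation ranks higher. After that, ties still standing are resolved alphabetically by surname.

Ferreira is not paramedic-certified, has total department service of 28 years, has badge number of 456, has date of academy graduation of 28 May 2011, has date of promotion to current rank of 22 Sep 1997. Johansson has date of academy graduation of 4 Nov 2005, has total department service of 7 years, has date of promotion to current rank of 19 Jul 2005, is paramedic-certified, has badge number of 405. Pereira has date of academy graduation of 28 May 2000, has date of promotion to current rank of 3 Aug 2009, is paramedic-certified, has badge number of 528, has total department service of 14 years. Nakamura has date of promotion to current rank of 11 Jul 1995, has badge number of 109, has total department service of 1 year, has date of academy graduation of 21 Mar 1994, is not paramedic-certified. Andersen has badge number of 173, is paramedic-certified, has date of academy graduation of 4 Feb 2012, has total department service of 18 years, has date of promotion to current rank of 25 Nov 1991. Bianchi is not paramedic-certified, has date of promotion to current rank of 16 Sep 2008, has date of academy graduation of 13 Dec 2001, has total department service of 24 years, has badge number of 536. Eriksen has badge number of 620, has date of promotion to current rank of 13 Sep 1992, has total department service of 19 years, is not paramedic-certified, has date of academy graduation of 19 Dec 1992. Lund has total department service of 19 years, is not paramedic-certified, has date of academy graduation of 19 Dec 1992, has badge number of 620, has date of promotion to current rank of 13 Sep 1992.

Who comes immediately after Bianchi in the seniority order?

Eriksen

By total department service (higher first): Ferreira (28 years); then Bianchi (24 years); then Eriksen and Lund (both 19 years); then Andersen (18 years); then Pereira (14 years); then Johansson (7 years); then Nakamura (1 year).
Eriksen and Lund both have date of promotion to current rank 13 Sep 1992, so the next rule applies.
Eriksen and Lund both have badge number 620, so the next rule applies.
Eriksen and Lund both have date of academy graduation 19 Dec 1992, so the next rule applies.
Among Eriksen and Lund, alphabetically by surname: Eriksen before Lund.
Order: Ferreira, Bianchi, Eriksen, Lund, Andersen, Pereira, Johansson, Nakamura.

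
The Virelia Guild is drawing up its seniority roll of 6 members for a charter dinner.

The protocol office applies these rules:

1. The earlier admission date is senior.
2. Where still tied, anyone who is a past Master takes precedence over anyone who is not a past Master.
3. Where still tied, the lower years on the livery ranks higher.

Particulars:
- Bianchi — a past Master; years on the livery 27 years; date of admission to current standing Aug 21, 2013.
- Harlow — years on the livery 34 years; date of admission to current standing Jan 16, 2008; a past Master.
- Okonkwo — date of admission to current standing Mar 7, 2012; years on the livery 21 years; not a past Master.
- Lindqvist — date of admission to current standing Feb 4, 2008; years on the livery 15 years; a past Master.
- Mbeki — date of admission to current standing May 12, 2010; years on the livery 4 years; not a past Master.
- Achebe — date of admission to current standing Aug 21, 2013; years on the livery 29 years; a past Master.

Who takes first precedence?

Harlow

By date of admission to current standing (earlier first): Harlow (Jan 16, 2008); then Lindqvist (Feb 4, 2008); then Mbeki (May 12, 2010); then Okonkwo (Mar 7, 2012); then Bianchi and Achebe (both Aug 21, 2013).
Bianchi and Achebe are each a past Master, so the next rule applies.
Among Bianchi and Achebe, by years on the livery (lower first): Bianchi (27 years) before Achebe (29 years).
Order: Harlow, Lindqvist, Mbeki, Okonkwo, Bianchi, Achebe.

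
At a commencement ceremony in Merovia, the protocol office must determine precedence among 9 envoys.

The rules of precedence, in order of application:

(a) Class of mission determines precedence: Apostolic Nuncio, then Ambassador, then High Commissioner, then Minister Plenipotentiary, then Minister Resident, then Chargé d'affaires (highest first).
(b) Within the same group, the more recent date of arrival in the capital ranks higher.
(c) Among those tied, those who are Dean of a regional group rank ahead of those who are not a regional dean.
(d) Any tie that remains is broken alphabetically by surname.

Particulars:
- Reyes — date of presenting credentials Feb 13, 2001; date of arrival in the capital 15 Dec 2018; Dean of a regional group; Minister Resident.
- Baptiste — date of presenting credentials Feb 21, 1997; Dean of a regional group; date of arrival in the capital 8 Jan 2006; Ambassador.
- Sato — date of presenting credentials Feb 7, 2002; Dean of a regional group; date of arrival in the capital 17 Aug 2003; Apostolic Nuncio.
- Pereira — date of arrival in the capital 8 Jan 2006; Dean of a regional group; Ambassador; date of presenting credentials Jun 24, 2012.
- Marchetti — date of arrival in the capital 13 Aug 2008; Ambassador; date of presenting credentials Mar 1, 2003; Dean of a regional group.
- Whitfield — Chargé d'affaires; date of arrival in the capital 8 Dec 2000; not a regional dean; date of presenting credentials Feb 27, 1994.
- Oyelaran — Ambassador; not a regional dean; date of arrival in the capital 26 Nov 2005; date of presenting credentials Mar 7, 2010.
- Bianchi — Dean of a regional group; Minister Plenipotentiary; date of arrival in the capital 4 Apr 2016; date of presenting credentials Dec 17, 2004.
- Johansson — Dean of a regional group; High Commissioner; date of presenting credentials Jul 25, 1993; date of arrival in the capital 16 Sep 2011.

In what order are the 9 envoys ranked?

Sato, Marchetti, Baptiste, Pereira, Oyelaran, Johansson, Bianchi, Reyes, Whitfield

By class of mission: Sato (Apostolic Nuncio); then Marchetti, Baptiste, Pereira and Oyelaran (Ambassador); then Johansson (High Commissioner); then Bianchi (Minister Plenipotentiary); then Reyes (Minister Resident); then Whitfield (Chargé d'affaires).
Among Marchetti, Baptiste, Pereira and Oyelaran, by date of arrival in the capital (later first): Marchetti (13 Aug 2008) before Baptiste and Pereira (8 Jan 2006) before Oyelaran (26 Nov 2005).
Baptiste and Pereira are each Dean of a regional group, so the next rule applies.
Among Baptiste and Pereira, alphabetically by surname: Baptiste before Pereira.
Full order: Sato, Marchetti, Baptiste, Pereira, Oyelaran, Johansson, Bianchi, Reyes, Whitfield.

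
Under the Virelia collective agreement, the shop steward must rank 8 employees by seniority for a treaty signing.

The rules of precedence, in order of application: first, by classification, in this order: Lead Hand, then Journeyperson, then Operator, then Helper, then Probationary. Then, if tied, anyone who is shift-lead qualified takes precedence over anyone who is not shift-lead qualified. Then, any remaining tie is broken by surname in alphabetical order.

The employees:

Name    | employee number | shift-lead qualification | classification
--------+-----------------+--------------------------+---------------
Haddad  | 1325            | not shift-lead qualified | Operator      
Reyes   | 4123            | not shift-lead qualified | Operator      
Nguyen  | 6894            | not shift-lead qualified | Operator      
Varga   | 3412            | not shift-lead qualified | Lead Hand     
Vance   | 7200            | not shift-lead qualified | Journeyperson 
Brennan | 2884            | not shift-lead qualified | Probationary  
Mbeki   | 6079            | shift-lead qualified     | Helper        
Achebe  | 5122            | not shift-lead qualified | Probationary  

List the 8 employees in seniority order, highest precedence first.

By classification: Varga (Lead Hand); then Vance (Journeyperson); then Haddad, Nguyen and Reyes (Operator); then Mbeki (Helper); then Achebe and Brennan (Probationary).
Haddad, Nguyen and Reyes are each not shift-lead qualified, so the next rule applies.
Among Haddad, Nguyen and Reyes, alphabetically by surname: Haddad before Nguyen before Reyes.
Achebe and Brennan are each not shift-lead qualified, so the next rule applies.
Among Achebe and Brennan, alphabetically by surname: Achebe before Brennan.
Full order: Varga, Vance, Haddad, Nguyen, Reyes, Mbeki, Achebe, Brennan.

Varga, Vance, Haddad, Nguyen, Reyes, Mbeki, Achebe, Brennan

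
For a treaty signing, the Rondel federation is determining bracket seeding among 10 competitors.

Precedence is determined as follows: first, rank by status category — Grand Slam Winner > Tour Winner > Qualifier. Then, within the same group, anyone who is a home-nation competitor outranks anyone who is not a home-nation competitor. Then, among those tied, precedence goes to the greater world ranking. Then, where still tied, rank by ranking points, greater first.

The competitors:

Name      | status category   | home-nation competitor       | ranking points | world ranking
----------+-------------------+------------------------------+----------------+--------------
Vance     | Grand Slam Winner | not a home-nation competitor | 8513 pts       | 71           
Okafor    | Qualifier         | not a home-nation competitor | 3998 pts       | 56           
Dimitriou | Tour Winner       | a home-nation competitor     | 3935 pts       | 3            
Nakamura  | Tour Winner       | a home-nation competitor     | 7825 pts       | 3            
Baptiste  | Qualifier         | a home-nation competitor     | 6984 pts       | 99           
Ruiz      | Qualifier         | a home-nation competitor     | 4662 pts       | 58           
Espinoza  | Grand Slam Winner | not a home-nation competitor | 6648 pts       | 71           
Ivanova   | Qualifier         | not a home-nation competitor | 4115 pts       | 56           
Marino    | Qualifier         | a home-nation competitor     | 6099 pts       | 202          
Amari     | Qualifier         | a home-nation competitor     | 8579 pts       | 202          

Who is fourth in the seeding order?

By status category: Vance and Espinoza (Grand Slam Winner); then Nakamura and Dimitriou (Tour Winner); then Amari, Marino, Baptiste, Ruiz, Ivanova and Okafor (Qualifier).
Vance and Espinoza are each not a home-nation competitor, so the next rule applies.
Vance and Espinoza both have world ranking 71, so the next rule applies.
Among Vance and Espinoza, by ranking points (higher first): Vance (8513 pts) before Espinoza (6648 pts).
Nakamura and Dimitriou are each a home-nation competitor, so the next rule applies.
Nakamura and Dimitriou both have world ranking 3, so the next rule applies.
Among Nakamura and Dimitriou, by ranking points (higher first): Nakamura (7825 pts) before Dimitriou (3935 pts).
Among Amari, Marino, Baptiste, Ruiz, Ivanova and Okafor, a home-nation competitor before not a home-nation competitor: Amari, Marino, Baptiste and Ruiz (a home-nation competitor) before Ivanova and Okafor (not a home-nation competitor).
Among Amari, Marino, Baptiste and Ruiz, by world ranking (higher first): Amari and Marino (202) before Baptiste (99) before Ruiz (58).
Among Amari and Marino, by ranking points (higher first): Amari (8579 pts) before Marino (6099 pts).
Ivanova and Okafor both have world ranking 56, so the next rule applies.
Among Ivanova and Okafor, by ranking points (higher first): Ivanova (4115 pts) before Okafor (3998 pts).
Order: Vance, Espinoza, Nakamura, Dimitriou, Amari, Marino, Baptiste, Ruiz, Ivanova, Okafor.

Dimitriou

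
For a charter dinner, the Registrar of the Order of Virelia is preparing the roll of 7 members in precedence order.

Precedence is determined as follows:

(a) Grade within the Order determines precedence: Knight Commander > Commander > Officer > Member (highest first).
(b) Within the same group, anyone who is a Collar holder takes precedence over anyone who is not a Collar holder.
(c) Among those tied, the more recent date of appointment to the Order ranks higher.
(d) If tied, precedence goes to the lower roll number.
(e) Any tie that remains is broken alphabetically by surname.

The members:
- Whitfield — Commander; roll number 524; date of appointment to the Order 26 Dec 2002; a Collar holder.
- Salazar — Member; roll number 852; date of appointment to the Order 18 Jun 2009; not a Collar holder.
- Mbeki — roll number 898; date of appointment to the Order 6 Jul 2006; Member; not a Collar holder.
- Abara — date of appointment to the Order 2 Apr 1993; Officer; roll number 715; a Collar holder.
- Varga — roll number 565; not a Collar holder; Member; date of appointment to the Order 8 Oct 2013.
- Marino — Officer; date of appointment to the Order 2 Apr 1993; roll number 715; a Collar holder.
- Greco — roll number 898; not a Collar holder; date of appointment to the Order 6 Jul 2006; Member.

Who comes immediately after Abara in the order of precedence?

By grade within the Order: Whitfield (Commander); then Abara and Marino (Officer); then Varga, Salazar, Greco and Mbeki (Member).
Abara and Marino are each a Collar holder, so the next rule applies.
Abara and Marino both have date of appointment to the Order 2 Apr 1993, so the next rule applies.
Abara and Marino both have roll number 715, so the next rule applies.
Among Abara and Marino, alphabetically by surname: Abara before Marino.
Varga, Salazar, Greco and Mbeki are each not a Collar holder, so the next rule applies.
Among Varga, Salazar, Greco and Mbeki, by date of appointment to the Order (later first): Varga (8 Oct 2013) before Salazar (18 Jun 2009) before Greco and Mbeki (6 Jul 2006).
Greco and Mbeki both have roll number 898, so the next rule applies.
Among Greco and Mbeki, alphabetically by surname: Greco before Mbeki.
Order: Whitfield, Abara, Marino, Varga, Salazar, Greco, Mbeki.

Marino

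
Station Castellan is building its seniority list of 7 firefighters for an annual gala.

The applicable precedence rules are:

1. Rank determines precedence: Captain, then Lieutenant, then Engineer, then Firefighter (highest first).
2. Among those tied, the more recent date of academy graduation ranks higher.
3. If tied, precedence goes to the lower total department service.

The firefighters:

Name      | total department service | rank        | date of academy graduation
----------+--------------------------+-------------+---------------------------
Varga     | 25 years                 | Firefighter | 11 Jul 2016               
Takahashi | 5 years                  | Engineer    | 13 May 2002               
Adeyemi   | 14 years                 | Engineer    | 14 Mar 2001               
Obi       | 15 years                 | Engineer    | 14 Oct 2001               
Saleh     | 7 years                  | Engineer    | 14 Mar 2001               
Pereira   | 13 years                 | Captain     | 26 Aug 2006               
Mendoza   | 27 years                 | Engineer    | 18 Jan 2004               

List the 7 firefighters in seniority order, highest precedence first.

By rank: Pereira (Captain); then Mendoza, Takahashi, Obi, Saleh and Adeyemi (Engineer); then Varga (Firefighter).
Among Mendoza, Takahashi, Obi, Saleh and Adeyemi, by date of academy graduation (later first): Mendoza (18 Jan 2004) before Takahashi (13 May 2002) before Obi (14 Oct 2001) before Saleh and Adeyemi (14 Mar 2001).
Among Saleh and Adeyemi, by total department service (lower first): Saleh (7 years) before Adeyemi (14 years).
Full order: Pereira, Mendoza, Takahashi, Obi, Saleh, Adeyemi, Varga.

Pereira, Mendoza, Takahashi, Obi, Saleh, Adeyemi, Varga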